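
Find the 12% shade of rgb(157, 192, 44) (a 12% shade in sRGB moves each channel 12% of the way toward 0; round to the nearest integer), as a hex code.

#8AA927

A 12% shade moves each channel 12% toward 0:
  R: 157 + 0.12×(0−157) = 157 − 18.84 = 138.16 → 138
  G: 192 − 23.04 = 168.96 → 169
  B: 44 + 0.12×(0−44) = 44 − 5.28 = 38.72 → 39
rgb(138, 169, 39) = #8AA927.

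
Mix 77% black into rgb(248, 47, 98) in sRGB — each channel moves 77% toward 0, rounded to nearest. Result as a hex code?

#390B17

A 77% shade moves each channel 77% toward 0:
  R: 248 + 0.77×(0−248) = 248 − 190.96 = 57.04 → 57
  G: 47 − 36.19 = 10.81 → 11
  B: 98 + 0.77×(0−98) = 98 − 75.46 = 22.54 → 23
rgb(57, 11, 23) = #390B17.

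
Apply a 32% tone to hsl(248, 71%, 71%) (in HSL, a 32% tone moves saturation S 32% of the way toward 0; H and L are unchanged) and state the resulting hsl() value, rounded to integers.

hsl(248, 48%, 71%)

S moves 32% from 71 toward 0: 71 − 22.72 = 48.28 → 48.
H and L are unchanged.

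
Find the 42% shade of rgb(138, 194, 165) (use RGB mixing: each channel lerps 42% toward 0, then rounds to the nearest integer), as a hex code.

Per channel, c → c + 0.42(0 − c):
  R: 138 + 0.42×(0−138) = 138 − 57.96 = 80.04 → 80
  G: 194 − 81.48 = 112.52 → 113
  B: 165 + 0.42×(0−165) = 165 − 69.3 = 95.7 → 96
rgb(80, 113, 96) = #507160.

#507160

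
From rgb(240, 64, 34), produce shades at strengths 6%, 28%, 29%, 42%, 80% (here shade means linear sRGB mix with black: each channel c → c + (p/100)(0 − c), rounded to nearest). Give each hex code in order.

6%: (240 − 14.4 = 225.6→226, 64 − 3.84 = 60.16→60, 34 − 2.04 = 31.96→32) → #E23C20
28%: (240 − 67.2 = 172.8→173, 64 − 17.92 = 46.08→46, 34 − 9.52 = 24.48→24) → #AD2E18
29%: (240 − 69.6 = 170.4→170, 64 − 18.56 = 45.44→45, 34 − 9.86 = 24.14→24) → #AA2D18
42%: (240 − 100.8 = 139.2→139, 64 − 26.88 = 37.12→37, 34 − 14.28 = 19.72→20) → #8B2514
80%: (240 − 192 = 48→48, 64 − 51.2 = 12.8→13, 34 − 27.2 = 6.8→7) → #300D07

#E23C20, #AD2E18, #AA2D18, #8B2514, #300D07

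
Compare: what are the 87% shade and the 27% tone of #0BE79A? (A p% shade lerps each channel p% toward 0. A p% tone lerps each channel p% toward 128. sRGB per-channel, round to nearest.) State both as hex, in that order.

#0BE79A is rgb(11, 231, 154).
87% shade:
  R: 11 − 9.57 = 1.43 → 1
  G: 231 + 0.87×(0−231) = 231 − 200.97 = 30.03 → 30
  B: 154 + 0.87×(0−154) = 154 − 133.98 = 20.02 → 20
  → #011E14
27% tone:
  R: 11 + 31.59 = 42.59 → 43
  G: 231 + 0.27×(128−231) = 231 − 27.81 = 203.19 → 203
  B: 154 + 0.27×(128−154) = 154 − 7.02 = 146.98 → 147
  → #2BCB93

#011E14, #2BCB93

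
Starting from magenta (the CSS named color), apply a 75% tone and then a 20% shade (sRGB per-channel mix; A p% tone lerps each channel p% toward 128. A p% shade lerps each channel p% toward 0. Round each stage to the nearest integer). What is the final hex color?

#804d80

CSS magenta is rgb(255, 0, 255).
A 75% tone moves each channel 75% toward 128:
  R: 255 + 0.75×(128−255) = 255 − 95.25 = 159.75 → 160
  G: 0 + 96 = 96 → 96
  B: 255 − 95.25 = 159.75 → 160
After the tone: rgb(160, 96, 160) = #a060a0.
A 20% shade moves each channel 20% toward 0:
  R: 160 + 0.2×(0−160) = 160 − 32 = 128 → 128
  G: 96 − 19.2 = 76.8 → 77
  B: 160 + 0.2×(0−160) = 160 − 32 = 128 → 128
rgb(128, 77, 128) = #804d80.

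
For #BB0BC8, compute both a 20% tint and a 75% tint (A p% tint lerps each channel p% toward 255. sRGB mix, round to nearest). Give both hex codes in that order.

#BB0BC8 is rgb(187, 11, 200).
20% tint:
  R: 187 + 0.2×(255−187) = 187 + 13.6 = 200.6 → 201
  G: 11 + 0.2×(255−11) = 11 + 48.8 = 59.8 → 60
  B: 200 + 0.2×(255−200) = 200 + 11 = 211 → 211
  → #C93CD3
75% tint:
  R: 187 + 0.75×(255−187) = 187 + 51 = 238 → 238
  G: 11 + 0.75×(255−11) = 11 + 183 = 194 → 194
  B: 200 + 0.75×(255−200) = 200 + 41.25 = 241.25 → 241
  → #EEC2F1

#C93CD3, #EEC2F1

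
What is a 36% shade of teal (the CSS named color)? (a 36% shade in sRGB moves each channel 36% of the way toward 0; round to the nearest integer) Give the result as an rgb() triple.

CSS teal is rgb(0, 128, 128).
Per channel, c → c + 0.36(0 − c):
  R: 0 + 0.36×(0−0) = 0 + 0 = 0 → 0
  G: 128 + 0.36×(0−128) = 128 − 46.08 = 81.92 → 82
  B: 128 + 0.36×(0−128) = 128 − 46.08 = 81.92 → 82

rgb(0, 82, 82)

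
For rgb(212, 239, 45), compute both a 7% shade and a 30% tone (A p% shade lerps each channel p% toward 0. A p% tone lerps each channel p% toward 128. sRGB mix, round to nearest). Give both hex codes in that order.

7% shade:
  R: 212 + 0.07×(0−212) = 212 − 14.84 = 197.16 → 197
  G: 239 + 0.07×(0−239) = 239 − 16.73 = 222.27 → 222
  B: 45 − 3.15 = 41.85 → 42
  → #c5de2a
30% tone:
  R: 212 − 25.2 = 186.8 → 187
  G: 239 − 33.3 = 205.7 → 206
  B: 45 + 24.9 = 69.9 → 70
  → #bbce46

#c5de2a, #bbce46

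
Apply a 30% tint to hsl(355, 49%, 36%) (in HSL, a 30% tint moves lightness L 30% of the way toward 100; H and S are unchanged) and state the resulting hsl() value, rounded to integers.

hsl(355, 49%, 55%)

L moves 30% from 36 toward 100: 36 + 19.2 = 55.2 → 55.
H and S are unchanged.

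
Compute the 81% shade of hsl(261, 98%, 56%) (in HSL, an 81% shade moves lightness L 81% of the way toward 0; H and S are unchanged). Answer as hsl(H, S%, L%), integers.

L moves 81% from 56 toward 0: 56 − 45.36 = 10.64 → 11.
H and S are unchanged.

hsl(261, 98%, 11%)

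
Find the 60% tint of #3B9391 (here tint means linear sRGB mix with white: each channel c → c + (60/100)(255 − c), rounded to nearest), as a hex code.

#3B9391 is rgb(59, 147, 145).
A 60% tint moves each channel 60% toward 255:
  R: 59 + 0.6×(255−59) = 59 + 117.6 = 176.6 → 177
  G: 147 + 64.8 = 211.8 → 212
  B: 145 + 0.6×(255−145) = 145 + 66 = 211 → 211
rgb(177, 212, 211) = #B1D4D3.

#B1D4D3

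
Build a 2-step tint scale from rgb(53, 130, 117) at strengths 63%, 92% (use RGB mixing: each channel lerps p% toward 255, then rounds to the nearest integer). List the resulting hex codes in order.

63%: (53 + 127.26 = 180.26→180, 130 + 78.75 = 208.75→209, 117 + 86.94 = 203.94→204) → #B4D1CC
92%: (53 + 185.84 = 238.84→239, 130 + 115 = 245→245, 117 + 126.96 = 243.96→244) → #EFF5F4

#B4D1CC, #EFF5F4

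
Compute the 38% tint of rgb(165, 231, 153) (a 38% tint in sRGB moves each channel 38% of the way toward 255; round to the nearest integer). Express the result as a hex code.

A 38% tint moves each channel 38% toward 255:
  R: 165 + 34.2 = 199.2 → 199
  G: 231 + 9.12 = 240.12 → 240
  B: 153 + 0.38×(255−153) = 153 + 38.76 = 191.76 → 192
rgb(199, 240, 192) = #C7F0C0.

#C7F0C0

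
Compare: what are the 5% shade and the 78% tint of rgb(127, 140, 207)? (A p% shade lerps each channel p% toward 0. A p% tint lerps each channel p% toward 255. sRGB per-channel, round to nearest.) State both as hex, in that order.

#7985c5, #e3e6f4

5% shade:
  R: 127 + 0.05×(0−127) = 127 − 6.35 = 120.65 → 121
  G: 140 − 7 = 133 → 133
  B: 207 − 10.35 = 196.65 → 197
  → #7985c5
78% tint:
  R: 127 + 99.84 = 226.84 → 227
  G: 140 + 89.7 = 229.7 → 230
  B: 207 + 0.78×(255−207) = 207 + 37.44 = 244.44 → 244
  → #e3e6f4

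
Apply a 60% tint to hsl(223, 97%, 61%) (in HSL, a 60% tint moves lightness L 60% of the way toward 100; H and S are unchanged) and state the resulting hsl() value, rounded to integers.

hsl(223, 97%, 84%)

L moves 60% from 61 toward 100: 61 + 23.4 = 84.4 → 84.
H and S are unchanged.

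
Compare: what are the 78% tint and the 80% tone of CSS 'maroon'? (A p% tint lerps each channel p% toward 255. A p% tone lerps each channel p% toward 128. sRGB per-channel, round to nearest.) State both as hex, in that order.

CSS maroon is rgb(128, 0, 0).
78% tint:
  R: 128 + 0.78×(255−128) = 128 + 99.06 = 227.06 → 227
  G: 0 + 0.78×(255−0) = 0 + 198.9 = 198.9 → 199
  B: 0 + 0.78×(255−0) = 0 + 198.9 = 198.9 → 199
  → #E3C7C7
80% tone:
  R: 128 + 0 = 128 → 128
  G: 0 + 102.4 = 102.4 → 102
  B: 0 + 0.8×(128−0) = 0 + 102.4 = 102.4 → 102
  → #806666

#E3C7C7, #806666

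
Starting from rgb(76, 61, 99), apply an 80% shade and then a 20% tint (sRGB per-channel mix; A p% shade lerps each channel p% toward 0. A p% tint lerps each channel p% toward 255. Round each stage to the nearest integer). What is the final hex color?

#3f3d43

Per channel, c → c + 0.8(0 − c):
  R: 76 − 60.8 = 15.2 → 15
  G: 61 − 48.8 = 12.2 → 12
  B: 99 + 0.8×(0−99) = 99 − 79.2 = 19.8 → 20
After the shade: rgb(15, 12, 20) = #0f0c14.
A 20% tint moves each channel 20% toward 255:
  R: 15 + 48 = 63 → 63
  G: 12 + 0.2×(255−12) = 12 + 48.6 = 60.6 → 61
  B: 20 + 47 = 67 → 67
rgb(63, 61, 67) = #3f3d43.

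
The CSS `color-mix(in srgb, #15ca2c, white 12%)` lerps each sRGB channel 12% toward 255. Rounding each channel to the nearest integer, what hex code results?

#31d045

#15ca2c is rgb(21, 202, 44).
A 12% tint moves each channel 12% toward 255:
  R: 21 + 28.08 = 49.08 → 49
  G: 202 + 6.36 = 208.36 → 208
  B: 44 + 25.32 = 69.32 → 69
rgb(49, 208, 69) = #31d045.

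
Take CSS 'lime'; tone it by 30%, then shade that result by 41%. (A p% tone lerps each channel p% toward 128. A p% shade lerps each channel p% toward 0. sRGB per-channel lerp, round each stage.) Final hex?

#168016

CSS lime is rgb(0, 255, 0).
Lerp each channel 30% toward 128:
  R: 0 + 0.3×(128−0) = 0 + 38.4 = 38.4 → 38
  G: 255 + 0.3×(128−255) = 255 − 38.1 = 216.9 → 217
  B: 0 + 38.4 = 38.4 → 38
After the tone: rgb(38, 217, 38) = #26d926.
Lerp each channel 41% toward 0:
  R: 38 − 15.58 = 22.42 → 22
  G: 217 − 88.97 = 128.03 → 128
  B: 38 + 0.41×(0−38) = 38 − 15.58 = 22.42 → 22
rgb(22, 128, 22) = #168016.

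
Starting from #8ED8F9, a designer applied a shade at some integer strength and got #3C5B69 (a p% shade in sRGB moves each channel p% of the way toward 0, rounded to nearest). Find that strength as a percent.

58%

#8ED8F9 is rgb(142, 216, 249); #3C5B69 is rgb(60, 91, 105).
On the B channel (widest range): 105 ≈ 249 + (p/100)(0 − 249), so p ≈ 100×(105 − 249)/(0 − 249) = -14400/-249 = 57.83.
p = 58 reproduces all three channels after rounding.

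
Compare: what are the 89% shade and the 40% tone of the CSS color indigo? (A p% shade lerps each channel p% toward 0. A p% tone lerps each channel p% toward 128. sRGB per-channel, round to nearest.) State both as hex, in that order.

#08000E, #603381

CSS indigo is rgb(75, 0, 130).
89% shade:
  R: 75 − 66.75 = 8.25 → 8
  G: 0 + 0.89×(0−0) = 0 + 0 = 0 → 0
  B: 130 + 0.89×(0−130) = 130 − 115.7 = 14.3 → 14
  → #08000E
40% tone:
  R: 75 + 0.4×(128−75) = 75 + 21.2 = 96.2 → 96
  G: 0 + 51.2 = 51.2 → 51
  B: 130 + 0.4×(128−130) = 130 − 0.8 = 129.2 → 129
  → #603381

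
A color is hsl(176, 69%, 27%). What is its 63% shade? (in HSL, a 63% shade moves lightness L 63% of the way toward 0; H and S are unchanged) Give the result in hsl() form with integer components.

hsl(176, 69%, 10%)

L moves 63% from 27 toward 0: 27 − 17.01 = 9.99 → 10.
H and S are unchanged.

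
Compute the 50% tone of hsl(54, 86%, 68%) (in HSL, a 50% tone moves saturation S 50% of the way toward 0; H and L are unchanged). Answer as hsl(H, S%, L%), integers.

hsl(54, 43%, 68%)

S moves 50% from 86 toward 0: 86 − 43 = 43 → 43.
H and L are unchanged.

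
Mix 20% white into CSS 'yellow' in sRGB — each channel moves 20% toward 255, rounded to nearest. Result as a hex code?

CSS yellow is rgb(255, 255, 0).
A 20% tint moves each channel 20% toward 255:
  R: 255 + 0.2×(255−255) = 255 + 0 = 255 → 255
  G: 255 + 0.2×(255−255) = 255 + 0 = 255 → 255
  B: 0 + 0.2×(255−0) = 0 + 51 = 51 → 51
rgb(255, 255, 51) = #FFFF33.

#FFFF33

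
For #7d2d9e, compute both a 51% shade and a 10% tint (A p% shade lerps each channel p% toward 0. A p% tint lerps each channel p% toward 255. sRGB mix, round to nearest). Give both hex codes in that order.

#3d164d, #8a42a8

#7d2d9e is rgb(125, 45, 158).
51% shade:
  R: 125 − 63.75 = 61.25 → 61
  G: 45 − 22.95 = 22.05 → 22
  B: 158 + 0.51×(0−158) = 158 − 80.58 = 77.42 → 77
  → #3d164d
10% tint:
  R: 125 + 13 = 138 → 138
  G: 45 + 0.1×(255−45) = 45 + 21 = 66 → 66
  B: 158 + 0.1×(255−158) = 158 + 9.7 = 167.7 → 168
  → #8a42a8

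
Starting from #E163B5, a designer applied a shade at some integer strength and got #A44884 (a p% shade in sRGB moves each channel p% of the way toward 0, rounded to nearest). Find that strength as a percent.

#E163B5 is rgb(225, 99, 181); #A44884 is rgb(164, 72, 132).
On the R channel (widest range): 164 ≈ 225 + (p/100)(0 − 225), so p ≈ 100×(164 − 225)/(0 − 225) = -6100/-225 = 27.11.
p = 27 reproduces all three channels after rounding.

27%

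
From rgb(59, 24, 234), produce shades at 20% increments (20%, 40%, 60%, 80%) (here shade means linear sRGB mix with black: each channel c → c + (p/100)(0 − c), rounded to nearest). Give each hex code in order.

20%: (59 − 11.8 = 47.2→47, 24 − 4.8 = 19.2→19, 234 − 46.8 = 187.2→187) → #2F13BB
40%: (59 − 23.6 = 35.4→35, 24 − 9.6 = 14.4→14, 234 − 93.6 = 140.4→140) → #230E8C
60%: (59 − 35.4 = 23.6→24, 24 − 14.4 = 9.6→10, 234 − 140.4 = 93.6→94) → #180A5E
80%: (59 − 47.2 = 11.8→12, 24 − 19.2 = 4.8→5, 234 − 187.2 = 46.8→47) → #0C052F

#2F13BB, #230E8C, #180A5E, #0C052F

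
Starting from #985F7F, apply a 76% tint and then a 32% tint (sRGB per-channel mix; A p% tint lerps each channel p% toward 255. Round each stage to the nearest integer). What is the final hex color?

#985F7F is rgb(152, 95, 127).
Lerp each channel 76% toward 255:
  R: 152 + 78.28 = 230.28 → 230
  G: 95 + 0.76×(255−95) = 95 + 121.6 = 216.6 → 217
  B: 127 + 97.28 = 224.28 → 224
After the tint: rgb(230, 217, 224) = #E6D9E0.
Per channel, c → c + 0.32(255 − c):
  R: 230 + 0.32×(255−230) = 230 + 8 = 238 → 238
  G: 217 + 12.16 = 229.16 → 229
  B: 224 + 0.32×(255−224) = 224 + 9.92 = 233.92 → 234
rgb(238, 229, 234) = #EEE5EA.

#EEE5EA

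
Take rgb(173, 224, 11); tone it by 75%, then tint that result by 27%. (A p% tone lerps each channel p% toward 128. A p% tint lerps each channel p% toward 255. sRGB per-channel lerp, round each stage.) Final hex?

Lerp each channel 75% toward 128:
  R: 173 + 0.75×(128−173) = 173 − 33.75 = 139.25 → 139
  G: 224 − 72 = 152 → 152
  B: 11 + 0.75×(128−11) = 11 + 87.75 = 98.75 → 99
After the tone: rgb(139, 152, 99) = #8B9863.
A 27% tint moves each channel 27% toward 255:
  R: 139 + 0.27×(255−139) = 139 + 31.32 = 170.32 → 170
  G: 152 + 27.81 = 179.81 → 180
  B: 99 + 0.27×(255−99) = 99 + 42.12 = 141.12 → 141
rgb(170, 180, 141) = #AAB48D.

#AAB48D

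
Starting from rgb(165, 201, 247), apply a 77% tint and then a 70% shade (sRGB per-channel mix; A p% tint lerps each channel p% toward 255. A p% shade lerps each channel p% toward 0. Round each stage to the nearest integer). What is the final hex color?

Per channel, c → c + 0.77(255 − c):
  R: 165 + 0.77×(255−165) = 165 + 69.3 = 234.3 → 234
  G: 201 + 41.58 = 242.58 → 243
  B: 247 + 0.77×(255−247) = 247 + 6.16 = 253.16 → 253
After the tint: rgb(234, 243, 253) = #eaf3fd.
Per channel, c → c + 0.7(0 − c):
  R: 234 + 0.7×(0−234) = 234 − 163.8 = 70.2 → 70
  G: 243 + 0.7×(0−243) = 243 − 170.1 = 72.9 → 73
  B: 253 − 177.1 = 75.9 → 76
rgb(70, 73, 76) = #46494c.

#46494c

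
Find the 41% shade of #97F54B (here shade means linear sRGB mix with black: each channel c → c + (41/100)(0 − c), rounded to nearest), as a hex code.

#59912C

#97F54B is rgb(151, 245, 75).
A 41% shade moves each channel 41% toward 0:
  R: 151 − 61.91 = 89.09 → 89
  G: 245 + 0.41×(0−245) = 245 − 100.45 = 144.55 → 145
  B: 75 + 0.41×(0−75) = 75 − 30.75 = 44.25 → 44
rgb(89, 145, 44) = #59912C.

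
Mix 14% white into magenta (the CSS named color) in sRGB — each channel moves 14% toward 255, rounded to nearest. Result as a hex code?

#FF24FF

CSS magenta is rgb(255, 0, 255).
Lerp each channel 14% toward 255:
  R: 255 + 0.14×(255−255) = 255 + 0 = 255 → 255
  G: 0 + 0.14×(255−0) = 0 + 35.7 = 35.7 → 36
  B: 255 + 0.14×(255−255) = 255 + 0 = 255 → 255
rgb(255, 36, 255) = #FF24FF.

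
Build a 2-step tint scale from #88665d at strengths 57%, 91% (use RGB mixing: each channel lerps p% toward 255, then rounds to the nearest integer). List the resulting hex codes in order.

#ccbdb9, #f4f1f0

#88665d is rgb(136, 102, 93).
57%: (136 + 67.83 = 203.83→204, 102 + 87.21 = 189.21→189, 93 + 92.34 = 185.34→185) → #ccbdb9
91%: (136 + 108.29 = 244.29→244, 102 + 139.23 = 241.23→241, 93 + 147.42 = 240.42→240) → #f4f1f0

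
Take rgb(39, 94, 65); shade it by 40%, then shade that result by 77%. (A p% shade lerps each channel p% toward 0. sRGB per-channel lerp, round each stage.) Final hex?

Lerp each channel 40% toward 0:
  R: 39 − 15.6 = 23.4 → 23
  G: 94 + 0.4×(0−94) = 94 − 37.6 = 56.4 → 56
  B: 65 − 26 = 39 → 39
After the shade: rgb(23, 56, 39) = #173827.
A 77% shade moves each channel 77% toward 0:
  R: 23 + 0.77×(0−23) = 23 − 17.71 = 5.29 → 5
  G: 56 + 0.77×(0−56) = 56 − 43.12 = 12.88 → 13
  B: 39 − 30.03 = 8.97 → 9
rgb(5, 13, 9) = #050d09.

#050d09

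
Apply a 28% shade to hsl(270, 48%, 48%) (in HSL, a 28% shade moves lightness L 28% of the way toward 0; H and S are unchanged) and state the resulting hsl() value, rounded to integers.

L moves 28% from 48 toward 0: 48 − 13.44 = 34.56 → 35.
H and S are unchanged.

hsl(270, 48%, 35%)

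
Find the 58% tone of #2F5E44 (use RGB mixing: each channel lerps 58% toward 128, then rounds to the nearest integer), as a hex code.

#5E7267

#2F5E44 is rgb(47, 94, 68).
Lerp each channel 58% toward 128:
  R: 47 + 0.58×(128−47) = 47 + 46.98 = 93.98 → 94
  G: 94 + 0.58×(128−94) = 94 + 19.72 = 113.72 → 114
  B: 68 + 34.8 = 102.8 → 103
rgb(94, 114, 103) = #5E7267.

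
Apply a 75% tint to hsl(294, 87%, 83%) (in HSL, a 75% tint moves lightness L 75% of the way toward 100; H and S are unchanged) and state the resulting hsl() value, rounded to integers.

hsl(294, 87%, 96%)

L moves 75% from 83 toward 100: 83 + 12.75 = 95.75 → 96.
H and S are unchanged.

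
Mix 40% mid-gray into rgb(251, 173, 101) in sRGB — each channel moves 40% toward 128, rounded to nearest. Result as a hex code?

#CA9B70

Lerp each channel 40% toward 128:
  R: 251 + 0.4×(128−251) = 251 − 49.2 = 201.8 → 202
  G: 173 − 18 = 155 → 155
  B: 101 + 0.4×(128−101) = 101 + 10.8 = 111.8 → 112
rgb(202, 155, 112) = #CA9B70.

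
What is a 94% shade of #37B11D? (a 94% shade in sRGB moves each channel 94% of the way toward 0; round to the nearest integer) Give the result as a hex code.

#37B11D is rgb(55, 177, 29).
Per channel, c → c + 0.94(0 − c):
  R: 55 − 51.7 = 3.3 → 3
  G: 177 + 0.94×(0−177) = 177 − 166.38 = 10.62 → 11
  B: 29 − 27.26 = 1.74 → 2
rgb(3, 11, 2) = #030B02.

#030B02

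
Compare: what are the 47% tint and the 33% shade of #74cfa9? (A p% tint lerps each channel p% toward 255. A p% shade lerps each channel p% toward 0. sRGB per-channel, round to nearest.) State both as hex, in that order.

#74cfa9 is rgb(116, 207, 169).
47% tint:
  R: 116 + 65.33 = 181.33 → 181
  G: 207 + 0.47×(255−207) = 207 + 22.56 = 229.56 → 230
  B: 169 + 40.42 = 209.42 → 209
  → #b5e6d1
33% shade:
  R: 116 − 38.28 = 77.72 → 78
  G: 207 − 68.31 = 138.69 → 139
  B: 169 + 0.33×(0−169) = 169 − 55.77 = 113.23 → 113
  → #4e8b71

#b5e6d1, #4e8b71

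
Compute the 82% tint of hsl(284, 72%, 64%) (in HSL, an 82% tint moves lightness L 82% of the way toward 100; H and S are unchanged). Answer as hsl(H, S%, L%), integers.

hsl(284, 72%, 94%)

L moves 82% from 64 toward 100: 64 + 29.52 = 93.52 → 94.
H and S are unchanged.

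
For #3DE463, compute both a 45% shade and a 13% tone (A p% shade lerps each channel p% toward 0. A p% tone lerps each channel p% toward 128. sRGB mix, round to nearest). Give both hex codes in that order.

#3DE463 is rgb(61, 228, 99).
45% shade:
  R: 61 + 0.45×(0−61) = 61 − 27.45 = 33.55 → 34
  G: 228 + 0.45×(0−228) = 228 − 102.6 = 125.4 → 125
  B: 99 − 44.55 = 54.45 → 54
  → #227D36
13% tone:
  R: 61 + 8.71 = 69.71 → 70
  G: 228 + 0.13×(128−228) = 228 − 13 = 215 → 215
  B: 99 + 0.13×(128−99) = 99 + 3.77 = 102.77 → 103
  → #46D767

#227D36, #46D767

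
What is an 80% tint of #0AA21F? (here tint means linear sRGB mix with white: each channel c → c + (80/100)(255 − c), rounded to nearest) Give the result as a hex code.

#CEECD2

#0AA21F is rgb(10, 162, 31).
Per channel, c → c + 0.8(255 − c):
  R: 10 + 0.8×(255−10) = 10 + 196 = 206 → 206
  G: 162 + 74.4 = 236.4 → 236
  B: 31 + 0.8×(255−31) = 31 + 179.2 = 210.2 → 210
rgb(206, 236, 210) = #CEECD2.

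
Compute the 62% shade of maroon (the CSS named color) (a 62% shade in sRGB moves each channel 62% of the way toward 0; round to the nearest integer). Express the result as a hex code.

CSS maroon is rgb(128, 0, 0).
A 62% shade moves each channel 62% toward 0:
  R: 128 − 79.36 = 48.64 → 49
  G: 0 + 0 = 0 → 0
  B: 0 + 0 = 0 → 0
rgb(49, 0, 0) = #310000.

#310000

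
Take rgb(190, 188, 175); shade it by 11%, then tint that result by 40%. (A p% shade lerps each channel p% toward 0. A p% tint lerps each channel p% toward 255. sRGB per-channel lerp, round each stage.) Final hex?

#cbcac4

Per channel, c → c + 0.11(0 − c):
  R: 190 − 20.9 = 169.1 → 169
  G: 188 − 20.68 = 167.32 → 167
  B: 175 + 0.11×(0−175) = 175 − 19.25 = 155.75 → 156
After the shade: rgb(169, 167, 156) = #a9a79c.
A 40% tint moves each channel 40% toward 255:
  R: 169 + 34.4 = 203.4 → 203
  G: 167 + 0.4×(255−167) = 167 + 35.2 = 202.2 → 202
  B: 156 + 0.4×(255−156) = 156 + 39.6 = 195.6 → 196
rgb(203, 202, 196) = #cbcac4.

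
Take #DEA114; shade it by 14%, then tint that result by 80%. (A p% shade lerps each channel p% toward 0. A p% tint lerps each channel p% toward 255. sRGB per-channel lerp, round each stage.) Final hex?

#F2E8CF

#DEA114 is rgb(222, 161, 20).
A 14% shade moves each channel 14% toward 0:
  R: 222 − 31.08 = 190.92 → 191
  G: 161 − 22.54 = 138.46 → 138
  B: 20 − 2.8 = 17.2 → 17
After the shade: rgb(191, 138, 17) = #BF8A11.
An 80% tint moves each channel 80% toward 255:
  R: 191 + 0.8×(255−191) = 191 + 51.2 = 242.2 → 242
  G: 138 + 0.8×(255−138) = 138 + 93.6 = 231.6 → 232
  B: 17 + 0.8×(255−17) = 17 + 190.4 = 207.4 → 207
rgb(242, 232, 207) = #F2E8CF.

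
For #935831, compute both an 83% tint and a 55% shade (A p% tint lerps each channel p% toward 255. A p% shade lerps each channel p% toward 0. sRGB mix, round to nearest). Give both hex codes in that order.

#935831 is rgb(147, 88, 49).
83% tint:
  R: 147 + 0.83×(255−147) = 147 + 89.64 = 236.64 → 237
  G: 88 + 138.61 = 226.61 → 227
  B: 49 + 170.98 = 219.98 → 220
  → #EDE3DC
55% shade:
  R: 147 + 0.55×(0−147) = 147 − 80.85 = 66.15 → 66
  G: 88 − 48.4 = 39.6 → 40
  B: 49 − 26.95 = 22.05 → 22
  → #422816

#EDE3DC, #422816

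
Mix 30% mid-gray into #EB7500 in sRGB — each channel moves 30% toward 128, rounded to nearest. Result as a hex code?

#EB7500 is rgb(235, 117, 0).
Lerp each channel 30% toward 128:
  R: 235 + 0.3×(128−235) = 235 − 32.1 = 202.9 → 203
  G: 117 + 0.3×(128−117) = 117 + 3.3 = 120.3 → 120
  B: 0 + 0.3×(128−0) = 0 + 38.4 = 38.4 → 38
rgb(203, 120, 38) = #CB7826.

#CB7826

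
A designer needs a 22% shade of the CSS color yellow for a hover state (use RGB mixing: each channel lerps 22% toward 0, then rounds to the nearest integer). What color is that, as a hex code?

#C7C700

CSS yellow is rgb(255, 255, 0).
Lerp each channel 22% toward 0:
  R: 255 + 0.22×(0−255) = 255 − 56.1 = 198.9 → 199
  G: 255 − 56.1 = 198.9 → 199
  B: 0 + 0.22×(0−0) = 0 + 0 = 0 → 0
rgb(199, 199, 0) = #C7C700.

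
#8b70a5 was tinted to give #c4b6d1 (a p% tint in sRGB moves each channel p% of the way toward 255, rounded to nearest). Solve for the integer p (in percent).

#8b70a5 is rgb(139, 112, 165); #c4b6d1 is rgb(196, 182, 209).
On the G channel (widest range): 182 ≈ 112 + (p/100)(255 − 112), so p ≈ 100×(182 − 112)/(255 − 112) = 7000/143 = 48.95.
p = 49 reproduces all three channels after rounding.

49%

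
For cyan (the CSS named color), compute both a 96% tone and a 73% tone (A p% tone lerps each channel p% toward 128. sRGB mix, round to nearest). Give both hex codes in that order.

CSS cyan is rgb(0, 255, 255).
96% tone:
  R: 0 + 0.96×(128−0) = 0 + 122.88 = 122.88 → 123
  G: 255 + 0.96×(128−255) = 255 − 121.92 = 133.08 → 133
  B: 255 + 0.96×(128−255) = 255 − 121.92 = 133.08 → 133
  → #7b8585
73% tone:
  R: 0 + 0.73×(128−0) = 0 + 93.44 = 93.44 → 93
  G: 255 + 0.73×(128−255) = 255 − 92.71 = 162.29 → 162
  B: 255 − 92.71 = 162.29 → 162
  → #5da2a2

#7b8585, #5da2a2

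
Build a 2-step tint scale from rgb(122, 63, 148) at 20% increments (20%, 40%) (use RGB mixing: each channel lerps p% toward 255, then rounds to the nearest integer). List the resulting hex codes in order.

#9565a9, #af8cbf

20%: (122 + 26.6 = 148.6→149, 63 + 38.4 = 101.4→101, 148 + 21.4 = 169.4→169) → #9565a9
40%: (122 + 53.2 = 175.2→175, 63 + 76.8 = 139.8→140, 148 + 42.8 = 190.8→191) → #af8cbf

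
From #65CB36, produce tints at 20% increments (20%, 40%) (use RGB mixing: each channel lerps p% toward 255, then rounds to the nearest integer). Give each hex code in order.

#84D55E, #A3E086

#65CB36 is rgb(101, 203, 54).
20%: (101 + 30.8 = 131.8→132, 203 + 10.4 = 213.4→213, 54 + 40.2 = 94.2→94) → #84D55E
40%: (101 + 61.6 = 162.6→163, 203 + 20.8 = 223.8→224, 54 + 80.4 = 134.4→134) → #A3E086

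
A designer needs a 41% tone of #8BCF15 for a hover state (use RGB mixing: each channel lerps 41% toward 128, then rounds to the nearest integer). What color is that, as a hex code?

#8BCF15 is rgb(139, 207, 21).
Per channel, c → c + 0.41(128 − c):
  R: 139 + 0.41×(128−139) = 139 − 4.51 = 134.49 → 134
  G: 207 + 0.41×(128−207) = 207 − 32.39 = 174.61 → 175
  B: 21 + 0.41×(128−21) = 21 + 43.87 = 64.87 → 65
rgb(134, 175, 65) = #86AF41.

#86AF41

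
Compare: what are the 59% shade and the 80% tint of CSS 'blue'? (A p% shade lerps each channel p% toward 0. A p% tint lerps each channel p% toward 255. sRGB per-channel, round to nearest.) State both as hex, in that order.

CSS blue is rgb(0, 0, 255).
59% shade:
  R: 0 + 0.59×(0−0) = 0 + 0 = 0 → 0
  G: 0 + 0.59×(0−0) = 0 + 0 = 0 → 0
  B: 255 + 0.59×(0−255) = 255 − 150.45 = 104.55 → 105
  → #000069
80% tint:
  R: 0 + 204 = 204 → 204
  G: 0 + 0.8×(255−0) = 0 + 204 = 204 → 204
  B: 255 + 0.8×(255−255) = 255 + 0 = 255 → 255
  → #CCCCFF

#000069, #CCCCFF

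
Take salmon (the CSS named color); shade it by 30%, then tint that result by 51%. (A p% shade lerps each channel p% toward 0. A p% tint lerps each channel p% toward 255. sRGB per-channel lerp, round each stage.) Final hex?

#D8AEA9

CSS salmon is rgb(250, 128, 114).
A 30% shade moves each channel 30% toward 0:
  R: 250 − 75 = 175 → 175
  G: 128 − 38.4 = 89.6 → 90
  B: 114 + 0.3×(0−114) = 114 − 34.2 = 79.8 → 80
After the shade: rgb(175, 90, 80) = #AF5A50.
Lerp each channel 51% toward 255:
  R: 175 + 40.8 = 215.8 → 216
  G: 90 + 84.15 = 174.15 → 174
  B: 80 + 0.51×(255−80) = 80 + 89.25 = 169.25 → 169
rgb(216, 174, 169) = #D8AEA9.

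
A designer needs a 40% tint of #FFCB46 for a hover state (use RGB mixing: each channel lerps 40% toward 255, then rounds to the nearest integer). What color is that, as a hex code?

#FFCB46 is rgb(255, 203, 70).
Lerp each channel 40% toward 255:
  R: 255 + 0 = 255 → 255
  G: 203 + 0.4×(255−203) = 203 + 20.8 = 223.8 → 224
  B: 70 + 74 = 144 → 144
rgb(255, 224, 144) = #FFE090.

#FFE090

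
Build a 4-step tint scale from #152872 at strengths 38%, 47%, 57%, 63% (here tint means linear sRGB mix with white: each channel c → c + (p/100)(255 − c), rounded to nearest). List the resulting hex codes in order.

#6E7AA8, #838DB4, #9AA3C2, #A8AFCB

#152872 is rgb(21, 40, 114).
38%: (21 + 88.92 = 109.92→110, 40 + 81.7 = 121.7→122, 114 + 53.58 = 167.58→168) → #6E7AA8
47%: (21 + 109.98 = 130.98→131, 40 + 101.05 = 141.05→141, 114 + 66.27 = 180.27→180) → #838DB4
57%: (21 + 133.38 = 154.38→154, 40 + 122.55 = 162.55→163, 114 + 80.37 = 194.37→194) → #9AA3C2
63%: (21 + 147.42 = 168.42→168, 40 + 135.45 = 175.45→175, 114 + 88.83 = 202.83→203) → #A8AFCB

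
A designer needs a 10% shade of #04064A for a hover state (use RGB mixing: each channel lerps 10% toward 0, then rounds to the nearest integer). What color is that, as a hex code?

#040543

#04064A is rgb(4, 6, 74).
Lerp each channel 10% toward 0:
  R: 4 + 0.1×(0−4) = 4 − 0.4 = 3.6 → 4
  G: 6 − 0.6 = 5.4 → 5
  B: 74 + 0.1×(0−74) = 74 − 7.4 = 66.6 → 67
rgb(4, 5, 67) = #040543.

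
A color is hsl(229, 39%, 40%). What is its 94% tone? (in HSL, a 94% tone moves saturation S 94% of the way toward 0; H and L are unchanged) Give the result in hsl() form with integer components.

hsl(229, 2%, 40%)

S moves 94% from 39 toward 0: 39 − 36.66 = 2.34 → 2.
H and L are unchanged.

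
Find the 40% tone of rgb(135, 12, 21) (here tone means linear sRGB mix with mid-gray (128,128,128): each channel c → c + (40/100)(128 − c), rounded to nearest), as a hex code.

Lerp each channel 40% toward 128:
  R: 135 + 0.4×(128−135) = 135 − 2.8 = 132.2 → 132
  G: 12 + 0.4×(128−12) = 12 + 46.4 = 58.4 → 58
  B: 21 + 42.8 = 63.8 → 64
rgb(132, 58, 64) = #843A40.

#843A40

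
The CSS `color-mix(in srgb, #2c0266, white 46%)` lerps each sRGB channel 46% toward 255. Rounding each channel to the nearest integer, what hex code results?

#8d76ac

#2c0266 is rgb(44, 2, 102).
A 46% tint moves each channel 46% toward 255:
  R: 44 + 97.06 = 141.06 → 141
  G: 2 + 0.46×(255−2) = 2 + 116.38 = 118.38 → 118
  B: 102 + 70.38 = 172.38 → 172
rgb(141, 118, 172) = #8d76ac.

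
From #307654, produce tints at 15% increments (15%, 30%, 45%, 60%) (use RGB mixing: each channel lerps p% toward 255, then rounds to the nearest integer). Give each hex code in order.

#307654 is rgb(48, 118, 84).
15%: (48 + 31.05 = 79.05→79, 118 + 20.55 = 138.55→139, 84 + 25.65 = 109.65→110) → #4F8B6E
30%: (48 + 62.1 = 110.1→110, 118 + 41.1 = 159.1→159, 84 + 51.3 = 135.3→135) → #6E9F87
45%: (48 + 93.15 = 141.15→141, 118 + 61.65 = 179.65→180, 84 + 76.95 = 160.95→161) → #8DB4A1
60%: (48 + 124.2 = 172.2→172, 118 + 82.2 = 200.2→200, 84 + 102.6 = 186.6→187) → #ACC8BB

#4F8B6E, #6E9F87, #8DB4A1, #ACC8BB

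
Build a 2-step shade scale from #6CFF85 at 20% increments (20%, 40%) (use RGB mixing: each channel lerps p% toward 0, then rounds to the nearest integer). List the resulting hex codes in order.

#6CFF85 is rgb(108, 255, 133).
20%: (108 − 21.6 = 86.4→86, 255 − 51 = 204→204, 133 − 26.6 = 106.4→106) → #56CC6A
40%: (108 − 43.2 = 64.8→65, 255 − 102 = 153→153, 133 − 53.2 = 79.8→80) → #419950

#56CC6A, #419950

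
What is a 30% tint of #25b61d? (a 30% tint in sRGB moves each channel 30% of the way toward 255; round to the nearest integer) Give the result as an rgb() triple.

rgb(102, 204, 97)

#25b61d is rgb(37, 182, 29).
Per channel, c → c + 0.3(255 − c):
  R: 37 + 0.3×(255−37) = 37 + 65.4 = 102.4 → 102
  G: 182 + 0.3×(255−182) = 182 + 21.9 = 203.9 → 204
  B: 29 + 67.8 = 96.8 → 97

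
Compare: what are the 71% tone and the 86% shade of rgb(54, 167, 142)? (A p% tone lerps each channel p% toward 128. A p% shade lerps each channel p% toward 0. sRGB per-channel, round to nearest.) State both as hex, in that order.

71% tone:
  R: 54 + 0.71×(128−54) = 54 + 52.54 = 106.54 → 107
  G: 167 − 27.69 = 139.31 → 139
  B: 142 + 0.71×(128−142) = 142 − 9.94 = 132.06 → 132
  → #6b8b84
86% shade:
  R: 54 + 0.86×(0−54) = 54 − 46.44 = 7.56 → 8
  G: 167 + 0.86×(0−167) = 167 − 143.62 = 23.38 → 23
  B: 142 − 122.12 = 19.88 → 20
  → #081714

#6b8b84, #081714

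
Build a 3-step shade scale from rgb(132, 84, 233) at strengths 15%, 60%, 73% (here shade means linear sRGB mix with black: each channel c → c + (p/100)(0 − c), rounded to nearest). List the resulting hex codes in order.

15%: (132 − 19.8 = 112.2→112, 84 − 12.6 = 71.4→71, 233 − 34.95 = 198.05→198) → #7047C6
60%: (132 − 79.2 = 52.8→53, 84 − 50.4 = 33.6→34, 233 − 139.8 = 93.2→93) → #35225D
73%: (132 − 96.36 = 35.64→36, 84 − 61.32 = 22.68→23, 233 − 170.09 = 62.91→63) → #24173F

#7047C6, #35225D, #24173F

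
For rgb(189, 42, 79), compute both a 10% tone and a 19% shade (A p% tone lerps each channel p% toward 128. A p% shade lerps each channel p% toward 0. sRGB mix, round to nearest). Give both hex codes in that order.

10% tone:
  R: 189 + 0.1×(128−189) = 189 − 6.1 = 182.9 → 183
  G: 42 + 0.1×(128−42) = 42 + 8.6 = 50.6 → 51
  B: 79 + 4.9 = 83.9 → 84
  → #B73354
19% shade:
  R: 189 + 0.19×(0−189) = 189 − 35.91 = 153.09 → 153
  G: 42 + 0.19×(0−42) = 42 − 7.98 = 34.02 → 34
  B: 79 − 15.01 = 63.99 → 64
  → #992240

#B73354, #992240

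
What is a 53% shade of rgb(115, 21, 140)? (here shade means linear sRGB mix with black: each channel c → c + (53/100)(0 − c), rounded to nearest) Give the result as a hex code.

#360a42

Per channel, c → c + 0.53(0 − c):
  R: 115 − 60.95 = 54.05 → 54
  G: 21 − 11.13 = 9.87 → 10
  B: 140 + 0.53×(0−140) = 140 − 74.2 = 65.8 → 66
rgb(54, 10, 66) = #360a42.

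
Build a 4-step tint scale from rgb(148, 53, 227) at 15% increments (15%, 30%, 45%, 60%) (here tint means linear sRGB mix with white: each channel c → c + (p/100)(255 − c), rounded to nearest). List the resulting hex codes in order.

#A453E7, #B472EB, #C490F0, #D4AEF4

15%: (148 + 16.05 = 164.05→164, 53 + 30.3 = 83.3→83, 227 + 4.2 = 231.2→231) → #A453E7
30%: (148 + 32.1 = 180.1→180, 53 + 60.6 = 113.6→114, 227 + 8.4 = 235.4→235) → #B472EB
45%: (148 + 48.15 = 196.15→196, 53 + 90.9 = 143.9→144, 227 + 12.6 = 239.6→240) → #C490F0
60%: (148 + 64.2 = 212.2→212, 53 + 121.2 = 174.2→174, 227 + 16.8 = 243.8→244) → #D4AEF4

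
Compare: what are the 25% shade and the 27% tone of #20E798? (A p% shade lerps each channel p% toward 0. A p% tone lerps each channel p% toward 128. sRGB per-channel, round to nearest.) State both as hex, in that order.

#20E798 is rgb(32, 231, 152).
25% shade:
  R: 32 − 8 = 24 → 24
  G: 231 + 0.25×(0−231) = 231 − 57.75 = 173.25 → 173
  B: 152 − 38 = 114 → 114
  → #18AD72
27% tone:
  R: 32 + 0.27×(128−32) = 32 + 25.92 = 57.92 → 58
  G: 231 + 0.27×(128−231) = 231 − 27.81 = 203.19 → 203
  B: 152 + 0.27×(128−152) = 152 − 6.48 = 145.52 → 146
  → #3ACB92

#18AD72, #3ACB92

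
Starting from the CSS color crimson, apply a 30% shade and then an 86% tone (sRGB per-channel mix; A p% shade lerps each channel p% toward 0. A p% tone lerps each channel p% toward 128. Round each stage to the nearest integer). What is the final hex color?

#847074

CSS crimson is rgb(220, 20, 60).
A 30% shade moves each channel 30% toward 0:
  R: 220 + 0.3×(0−220) = 220 − 66 = 154 → 154
  G: 20 − 6 = 14 → 14
  B: 60 − 18 = 42 → 42
After the shade: rgb(154, 14, 42) = #9a0e2a.
An 86% tone moves each channel 86% toward 128:
  R: 154 + 0.86×(128−154) = 154 − 22.36 = 131.64 → 132
  G: 14 + 98.04 = 112.04 → 112
  B: 42 + 73.96 = 115.96 → 116
rgb(132, 112, 116) = #847074.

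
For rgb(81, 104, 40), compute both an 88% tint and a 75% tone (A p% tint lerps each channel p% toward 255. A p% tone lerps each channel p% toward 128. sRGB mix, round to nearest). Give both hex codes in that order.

#eaede5, #747a6a

88% tint:
  R: 81 + 153.12 = 234.12 → 234
  G: 104 + 132.88 = 236.88 → 237
  B: 40 + 0.88×(255−40) = 40 + 189.2 = 229.2 → 229
  → #eaede5
75% tone:
  R: 81 + 35.25 = 116.25 → 116
  G: 104 + 0.75×(128−104) = 104 + 18 = 122 → 122
  B: 40 + 0.75×(128−40) = 40 + 66 = 106 → 106
  → #747a6a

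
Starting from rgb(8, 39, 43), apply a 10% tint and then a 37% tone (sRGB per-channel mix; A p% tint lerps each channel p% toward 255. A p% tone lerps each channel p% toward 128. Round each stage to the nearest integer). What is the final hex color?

#445658

Per channel, c → c + 0.1(255 − c):
  R: 8 + 0.1×(255−8) = 8 + 24.7 = 32.7 → 33
  G: 39 + 0.1×(255−39) = 39 + 21.6 = 60.6 → 61
  B: 43 + 0.1×(255−43) = 43 + 21.2 = 64.2 → 64
After the tint: rgb(33, 61, 64) = #213D40.
Per channel, c → c + 0.37(128 − c):
  R: 33 + 0.37×(128−33) = 33 + 35.15 = 68.15 → 68
  G: 61 + 0.37×(128−61) = 61 + 24.79 = 85.79 → 86
  B: 64 + 0.37×(128−64) = 64 + 23.68 = 87.68 → 88
rgb(68, 86, 88) = #445658.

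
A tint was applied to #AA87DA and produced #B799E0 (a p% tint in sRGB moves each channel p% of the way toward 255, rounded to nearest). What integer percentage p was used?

15%

#AA87DA is rgb(170, 135, 218); #B799E0 is rgb(183, 153, 224).
On the G channel (widest range): 153 ≈ 135 + (p/100)(255 − 135), so p ≈ 100×(153 − 135)/(255 − 135) = 1800/120 = 15.00.
p = 15 reproduces all three channels after rounding.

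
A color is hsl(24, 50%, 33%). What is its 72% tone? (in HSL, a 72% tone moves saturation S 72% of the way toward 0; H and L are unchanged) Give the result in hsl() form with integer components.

S moves 72% from 50 toward 0: 50 − 36 = 14 → 14.
H and L are unchanged.

hsl(24, 14%, 33%)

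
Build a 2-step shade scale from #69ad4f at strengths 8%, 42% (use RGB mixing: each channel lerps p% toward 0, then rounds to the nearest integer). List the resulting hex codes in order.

#69ad4f is rgb(105, 173, 79).
8%: (105 − 8.4 = 96.6→97, 173 − 13.84 = 159.16→159, 79 − 6.32 = 72.68→73) → #619f49
42%: (105 − 44.1 = 60.9→61, 173 − 72.66 = 100.34→100, 79 − 33.18 = 45.82→46) → #3d642e

#619f49, #3d642e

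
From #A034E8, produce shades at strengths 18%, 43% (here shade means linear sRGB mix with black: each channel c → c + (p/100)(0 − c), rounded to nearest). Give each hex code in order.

#832BBE, #5B1E84

#A034E8 is rgb(160, 52, 232).
18%: (160 − 28.8 = 131.2→131, 52 − 9.36 = 42.64→43, 232 − 41.76 = 190.24→190) → #832BBE
43%: (160 − 68.8 = 91.2→91, 52 − 22.36 = 29.64→30, 232 − 99.76 = 132.24→132) → #5B1E84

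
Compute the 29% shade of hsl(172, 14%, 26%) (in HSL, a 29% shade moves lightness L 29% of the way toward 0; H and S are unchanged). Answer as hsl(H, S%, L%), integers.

L moves 29% from 26 toward 0: 26 − 7.54 = 18.46 → 18.
H and S are unchanged.

hsl(172, 14%, 18%)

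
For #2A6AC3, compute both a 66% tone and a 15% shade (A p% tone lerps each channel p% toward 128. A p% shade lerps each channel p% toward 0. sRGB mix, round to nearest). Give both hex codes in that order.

#2A6AC3 is rgb(42, 106, 195).
66% tone:
  R: 42 + 56.76 = 98.76 → 99
  G: 106 + 14.52 = 120.52 → 121
  B: 195 + 0.66×(128−195) = 195 − 44.22 = 150.78 → 151
  → #637997
15% shade:
  R: 42 − 6.3 = 35.7 → 36
  G: 106 − 15.9 = 90.1 → 90
  B: 195 − 29.25 = 165.75 → 166
  → #245AA6

#637997, #245AA6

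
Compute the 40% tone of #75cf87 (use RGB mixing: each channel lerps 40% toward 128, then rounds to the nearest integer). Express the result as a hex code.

#75cf87 is rgb(117, 207, 135).
Per channel, c → c + 0.4(128 − c):
  R: 117 + 4.4 = 121.4 → 121
  G: 207 − 31.6 = 175.4 → 175
  B: 135 − 2.8 = 132.2 → 132
rgb(121, 175, 132) = #79af84.

#79af84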